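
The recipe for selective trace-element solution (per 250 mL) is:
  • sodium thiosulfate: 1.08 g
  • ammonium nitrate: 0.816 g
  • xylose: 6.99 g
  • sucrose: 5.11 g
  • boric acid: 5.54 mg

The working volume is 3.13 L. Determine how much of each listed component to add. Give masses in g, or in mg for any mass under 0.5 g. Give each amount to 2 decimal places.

Scale factor = 3130 mL / 250 mL = 12.52.
sodium thiosulfate: 1.08 g × (3130 mL / 250 mL) = 13.52 g
ammonium nitrate: 0.816 g × (3130 mL / 250 mL) = 10.22 g
xylose: 6.99 g × (3130 mL / 250 mL) = 87.51 g
sucrose: 5.11 g × (3130 mL / 250 mL) = 63.98 g
boric acid: 5.54 mg × (3130 mL / 250 mL) = 69.36 mg

sodium thiosulfate 13.52 g; ammonium nitrate 10.22 g; xylose 87.51 g; sucrose 63.98 g; boric acid 69.36 mg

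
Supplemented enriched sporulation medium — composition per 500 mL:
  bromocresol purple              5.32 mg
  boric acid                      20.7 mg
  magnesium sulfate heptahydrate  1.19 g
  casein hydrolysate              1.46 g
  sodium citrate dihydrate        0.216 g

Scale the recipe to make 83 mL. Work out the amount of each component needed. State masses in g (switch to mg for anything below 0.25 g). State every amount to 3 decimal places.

Ratio of target to recipe volume: 83 / 500 = 0.166.
bromocresol purple: 5.32 mg × (83 mL / 500 mL) = 0.883 mg
boric acid: 20.7 mg × (83 mL / 500 mL) = 3.436 mg
magnesium sulfate heptahydrate: 1.19 g × (83 mL / 500 mL) = 0.19754 g = 197.540 mg
casein hydrolysate: 1.46 g × (83 mL / 500 mL) = 0.24236 g = 242.360 mg
sodium citrate dihydrate: 0.216 g × (83 mL / 500 mL) = 0.035856 g = 35.856 mg

bromocresol purple 0.883 mg; boric acid 3.436 mg; magnesium sulfate heptahydrate 197.540 mg; casein hydrolysate 242.360 mg; sodium citrate dihydrate 35.856 mg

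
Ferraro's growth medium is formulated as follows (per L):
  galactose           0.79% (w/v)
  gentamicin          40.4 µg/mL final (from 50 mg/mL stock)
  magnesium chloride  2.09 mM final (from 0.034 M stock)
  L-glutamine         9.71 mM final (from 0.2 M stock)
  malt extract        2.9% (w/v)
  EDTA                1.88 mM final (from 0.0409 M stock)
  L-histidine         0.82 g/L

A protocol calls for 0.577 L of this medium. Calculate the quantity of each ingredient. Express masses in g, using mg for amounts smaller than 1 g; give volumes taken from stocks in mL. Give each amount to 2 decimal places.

galactose 4.56 g; gentamicin 0.47 mL; magnesium chloride 35.47 mL; L-glutamine 28.01 mL; malt extract 16.73 g; EDTA 26.52 mL; L-histidine 473.14 mg

Scale factor relative to 1 L: 0.577.
galactose: 0.79 g per 100 mL × 577 mL ÷ 100 = 4.56 g
gentamicin: dilute stock: 40.4 µg/mL × 577 mL ÷ 50000 µg/mL = 0.47 mL
magnesium chloride: dilute stock: 2.09 mM × 577 mL ÷ 34 mM = 35.47 mL
L-glutamine: V = C2·V2/C1 = 9.71 mM × 577 mL ÷ 200 mM = 28.01 mL
malt extract: 2.9% w/v = 29 g/L → 29 × 0.577 L = 16.73 g
EDTA: dilute stock: 1.88 mM × 577 mL ÷ 40.9 mM = 26.52 mL
L-histidine: 0.82 g/L × 0.577 L = 0.47314 g = 473.14 mg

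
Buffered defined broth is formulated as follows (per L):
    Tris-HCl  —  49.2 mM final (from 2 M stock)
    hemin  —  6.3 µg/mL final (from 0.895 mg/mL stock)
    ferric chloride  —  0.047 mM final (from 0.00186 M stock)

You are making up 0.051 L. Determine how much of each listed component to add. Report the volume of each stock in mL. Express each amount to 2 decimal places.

Scale factor relative to 1 L: 0.051.
Tris-HCl: dilute stock: 49.2 mM × 51 mL ÷ 2000 mM = 1.25 mL
hemin: V = C2·V2/C1 = 6.3 µg/mL × 51 mL ÷ 895 µg/mL = 0.36 mL
ferric chloride: dilute stock: 0.047 mM × 51 mL ÷ 1.86 mM = 1.29 mL

Tris-HCl 1.25 mL; hemin 0.36 mL; ferric chloride 1.29 mL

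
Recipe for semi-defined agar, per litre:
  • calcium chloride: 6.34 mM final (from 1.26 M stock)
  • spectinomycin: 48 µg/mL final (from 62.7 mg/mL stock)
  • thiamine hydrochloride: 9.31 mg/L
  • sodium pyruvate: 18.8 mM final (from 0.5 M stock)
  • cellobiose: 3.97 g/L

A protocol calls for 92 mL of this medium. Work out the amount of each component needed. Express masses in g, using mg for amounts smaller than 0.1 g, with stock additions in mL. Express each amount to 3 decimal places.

Scale factor relative to 1 L: 0.092.
calcium chloride: V = C2·V2/C1 = 6.34 mM × 92 mL ÷ 1260 mM = 0.463 mL
spectinomycin: dilute stock: 48 µg/mL × 92 mL ÷ 62700 µg/mL = 0.070 mL
thiamine hydrochloride: 9.31 mg/L × 0.092 L = 0.857 mg
sodium pyruvate: dilute stock: 18.8 mM × 92 mL ÷ 500 mM = 3.459 mL
cellobiose: 3.97 g/L × 0.092 L = 0.365 g

calcium chloride 0.463 mL; spectinomycin 0.070 mL; thiamine hydrochloride 0.857 mg; sodium pyruvate 3.459 mL; cellobiose 0.365 g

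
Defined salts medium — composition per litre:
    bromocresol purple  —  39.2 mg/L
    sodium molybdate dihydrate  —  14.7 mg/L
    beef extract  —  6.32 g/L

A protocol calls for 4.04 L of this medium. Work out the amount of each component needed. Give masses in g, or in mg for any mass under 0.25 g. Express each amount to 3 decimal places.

Working volume: 4.04 L.
bromocresol purple: 39.2 mg/L × 4.04 L = 158.368 mg
sodium molybdate dihydrate: 14.7 mg/L × 4.04 L = 59.388 mg
beef extract: 6.32 g/L × 4.04 L = 25.533 g

bromocresol purple 158.368 mg; sodium molybdate dihydrate 59.388 mg; beef extract 25.533 g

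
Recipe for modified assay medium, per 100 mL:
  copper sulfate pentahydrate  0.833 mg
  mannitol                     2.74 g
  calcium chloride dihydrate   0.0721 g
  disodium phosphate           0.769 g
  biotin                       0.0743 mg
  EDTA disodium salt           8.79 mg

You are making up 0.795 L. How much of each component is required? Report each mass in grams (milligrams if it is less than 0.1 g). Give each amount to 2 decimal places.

copper sulfate pentahydrate 6.62 mg; mannitol 21.78 g; calcium chloride dihydrate 0.57 g; disodium phosphate 6.11 g; biotin 0.59 mg; EDTA disodium salt 69.88 mg

Ratio of target to recipe volume: 795 / 100 = 7.95.
copper sulfate pentahydrate: 0.833 mg × (795 mL / 100 mL) = 6.62 mg
mannitol: 2.74 g × (795 mL / 100 mL) = 21.78 g
calcium chloride dihydrate: 0.0721 g × (795 mL / 100 mL) = 0.57 g
disodium phosphate: 0.769 g × (795 mL / 100 mL) = 6.11 g
biotin: 0.0743 mg × (795 mL / 100 mL) = 0.59 mg
EDTA disodium salt: 8.79 mg × (795 mL / 100 mL) = 69.88 mg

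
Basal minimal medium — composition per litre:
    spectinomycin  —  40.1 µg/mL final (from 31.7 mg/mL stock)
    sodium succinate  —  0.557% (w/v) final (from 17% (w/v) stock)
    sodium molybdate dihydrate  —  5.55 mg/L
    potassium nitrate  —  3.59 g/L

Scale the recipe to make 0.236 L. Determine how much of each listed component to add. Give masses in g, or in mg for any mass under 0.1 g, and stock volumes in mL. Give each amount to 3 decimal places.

Scale factor relative to 1 L: 0.236.
spectinomycin: dilute stock: 40.1 µg/mL × 236 mL ÷ 31700 µg/mL = 0.299 mL
sodium succinate: V = C2·V2/C1 = 0.557% ÷ 17% × 236 mL = 7.732 mL
sodium molybdate dihydrate: 5.55 mg/L × 0.236 L = 1.310 mg
potassium nitrate: 3.59 g/L × 0.236 L = 0.847 g

spectinomycin 0.299 mL; sodium succinate 7.732 mL; sodium molybdate dihydrate 1.310 mg; potassium nitrate 0.847 g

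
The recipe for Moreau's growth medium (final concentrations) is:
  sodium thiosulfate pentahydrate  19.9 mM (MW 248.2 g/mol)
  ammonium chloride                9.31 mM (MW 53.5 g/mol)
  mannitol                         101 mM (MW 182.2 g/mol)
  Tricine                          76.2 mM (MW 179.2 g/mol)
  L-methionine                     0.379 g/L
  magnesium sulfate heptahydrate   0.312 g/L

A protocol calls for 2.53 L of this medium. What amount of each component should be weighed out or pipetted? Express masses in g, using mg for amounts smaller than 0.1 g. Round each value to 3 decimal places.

sodium thiosulfate pentahydrate 12.496 g; ammonium chloride 1.260 g; mannitol 46.558 g; Tricine 34.547 g; L-methionine 0.959 g; magnesium sulfate heptahydrate 0.789 g

Scale factor relative to 1 L: 2.53.
sodium thiosulfate pentahydrate: 19.9 mmol/L × 248.2 g/mol × 2.53 L ÷ 1000 = 12.496 g
ammonium chloride: 9.31 mmol/L × 53.5 g/mol × 2.53 L ÷ 1000 = 1.260 g
mannitol: 101 mmol/L × 182.2 g/mol × 2.53 L ÷ 1000 = 46.558 g
Tricine: 76.2 mmol/L × 179.2 g/mol × 2.53 L ÷ 1000 = 34.547 g
L-methionine: 0.379 g/L × 2.53 L = 0.959 g
magnesium sulfate heptahydrate: 0.312 g/L × 2.53 L = 0.789 g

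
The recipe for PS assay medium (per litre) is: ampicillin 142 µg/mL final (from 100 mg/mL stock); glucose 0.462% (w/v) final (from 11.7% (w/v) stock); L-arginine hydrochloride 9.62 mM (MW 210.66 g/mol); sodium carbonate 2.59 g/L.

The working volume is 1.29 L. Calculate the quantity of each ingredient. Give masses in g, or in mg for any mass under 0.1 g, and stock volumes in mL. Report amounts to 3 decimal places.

Scale factor relative to 1 L: 1.29.
ampicillin: dilute stock: 142 µg/mL × 1290 mL ÷ 100000 µg/mL = 1.832 mL
glucose: C1V1 = C2V2 → 0.462% ÷ 11.7% × 1290 mL = 50.938 mL
L-arginine hydrochloride: 9.62 mmol/L × 210.66 g/mol × 1.29 L ÷ 1000 = 2.614 g
sodium carbonate: 2.59 g/L × 1.29 L = 3.341 g

ampicillin 1.832 mL; glucose 50.938 mL; L-arginine hydrochloride 2.614 g; sodium carbonate 3.341 g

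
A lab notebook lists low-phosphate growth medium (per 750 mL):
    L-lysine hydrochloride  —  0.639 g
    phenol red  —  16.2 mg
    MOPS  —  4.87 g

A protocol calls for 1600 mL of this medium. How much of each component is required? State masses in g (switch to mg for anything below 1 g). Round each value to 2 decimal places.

L-lysine hydrochloride 1.36 g; phenol red 34.56 mg; MOPS 10.39 g

Ratio of target to recipe volume: 1600 / 750 = 2.13333.
L-lysine hydrochloride: 0.639 g × (1600 mL / 750 mL) = 1.36 g
phenol red: 16.2 mg × (1600 mL / 750 mL) = 34.56 mg
MOPS: 4.87 g × (1600 mL / 750 mL) = 10.39 g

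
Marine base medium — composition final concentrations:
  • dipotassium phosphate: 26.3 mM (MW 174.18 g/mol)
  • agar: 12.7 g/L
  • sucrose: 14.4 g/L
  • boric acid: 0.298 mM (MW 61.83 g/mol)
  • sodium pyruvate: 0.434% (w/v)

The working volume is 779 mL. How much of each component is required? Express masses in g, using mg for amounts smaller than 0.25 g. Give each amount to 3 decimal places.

Target volume = 779 mL = 0.779 L.
dipotassium phosphate: 26.3 mmol/L × 174.18 g/mol × 0.779 L ÷ 1000 = 3.569 g
agar: 12.7 g/L × 0.779 L = 9.893 g
sucrose: 14.4 g/L × 0.779 L = 11.218 g
boric acid: 0.298 mmol/L × 61.83 mg/mmol × 0.779 L = 14.353 mg
sodium pyruvate: 0.434% w/v = 4.34 g/L → 4.34 × 0.779 L = 3.381 g

dipotassium phosphate 3.569 g; agar 9.893 g; sucrose 11.218 g; boric acid 14.353 mg; sodium pyruvate 3.381 g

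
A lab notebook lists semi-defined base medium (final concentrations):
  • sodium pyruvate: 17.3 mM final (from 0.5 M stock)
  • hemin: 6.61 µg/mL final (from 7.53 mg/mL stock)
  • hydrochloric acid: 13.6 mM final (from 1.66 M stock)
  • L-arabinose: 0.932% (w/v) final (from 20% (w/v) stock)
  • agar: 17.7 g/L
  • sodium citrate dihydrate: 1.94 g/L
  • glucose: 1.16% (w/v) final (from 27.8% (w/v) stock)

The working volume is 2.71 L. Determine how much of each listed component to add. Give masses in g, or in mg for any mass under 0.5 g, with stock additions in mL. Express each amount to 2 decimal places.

sodium pyruvate 93.77 mL; hemin 2.38 mL; hydrochloric acid 22.20 mL; L-arabinose 126.29 mL; agar 47.97 g; sodium citrate dihydrate 5.26 g; glucose 113.08 mL

Scale factor relative to 1 L: 2.71.
sodium pyruvate: C1V1 = C2V2 → 17.3 mM × 2710 mL ÷ 500 mM = 93.77 mL
hemin: C1V1 = C2V2 → 6.61 µg/mL × 2710 mL ÷ 7530 µg/mL = 2.38 mL
hydrochloric acid: C1V1 = C2V2 → 13.6 mM × 2710 mL ÷ 1660 mM = 22.20 mL
L-arabinose: C1V1 = C2V2 → 0.932% ÷ 20% × 2710 mL = 126.29 mL
agar: 17.7 g/L × 2.71 L = 47.97 g
sodium citrate dihydrate: 1.94 g/L × 2.71 L = 5.26 g
glucose: dilute stock: 1.16% ÷ 27.8% × 2710 mL = 113.08 mL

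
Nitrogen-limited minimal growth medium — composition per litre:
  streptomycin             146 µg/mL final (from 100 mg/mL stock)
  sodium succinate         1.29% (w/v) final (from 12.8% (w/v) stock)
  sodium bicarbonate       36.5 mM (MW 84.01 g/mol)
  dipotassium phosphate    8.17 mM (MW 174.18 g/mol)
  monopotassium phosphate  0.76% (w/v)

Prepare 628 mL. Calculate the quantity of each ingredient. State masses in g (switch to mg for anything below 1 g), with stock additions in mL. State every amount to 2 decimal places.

Working volume: 628 mL = 0.628 L.
streptomycin: dilute stock: 146 µg/mL × 628 mL ÷ 100000 µg/mL = 0.92 mL
sodium succinate: C1V1 = C2V2 → 1.29% ÷ 12.8% × 628 mL = 63.29 mL
sodium bicarbonate: 36.5 mmol/L × 84.01 g/mol × 0.628 L ÷ 1000 = 1.93 g
dipotassium phosphate: 8.17 mmol/L × 174.18 mg/mmol × 0.628 L = 893.68 mg
monopotassium phosphate: 0.76 g per 100 mL × 628 mL ÷ 100 = 4.77 g

streptomycin 0.92 mL; sodium succinate 63.29 mL; sodium bicarbonate 1.93 g; dipotassium phosphate 893.68 mg; monopotassium phosphate 4.77 g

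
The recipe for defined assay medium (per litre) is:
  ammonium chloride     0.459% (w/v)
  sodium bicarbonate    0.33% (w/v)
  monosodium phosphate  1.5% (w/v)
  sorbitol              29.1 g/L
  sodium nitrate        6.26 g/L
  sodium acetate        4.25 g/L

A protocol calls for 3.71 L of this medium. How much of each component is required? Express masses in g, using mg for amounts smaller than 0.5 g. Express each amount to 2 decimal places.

ammonium chloride 17.03 g; sodium bicarbonate 12.24 g; monosodium phosphate 55.65 g; sorbitol 107.96 g; sodium nitrate 23.22 g; sodium acetate 15.77 g

Working volume: 3.71 L.
ammonium chloride: 0.459% w/v = 4.59 g/L → 4.59 × 3.71 L = 17.03 g
sodium bicarbonate: 0.33% w/v = 3.3 g/L → 3.3 × 3.71 L = 12.24 g
monosodium phosphate: 1.5% w/v = 15 g/L → 15 × 3.71 L = 55.65 g
sorbitol: 29.1 g/L × 3.71 L = 107.96 g
sodium nitrate: 6.26 g/L × 3.71 L = 23.22 g
sodium acetate: 4.25 g/L × 3.71 L = 15.77 g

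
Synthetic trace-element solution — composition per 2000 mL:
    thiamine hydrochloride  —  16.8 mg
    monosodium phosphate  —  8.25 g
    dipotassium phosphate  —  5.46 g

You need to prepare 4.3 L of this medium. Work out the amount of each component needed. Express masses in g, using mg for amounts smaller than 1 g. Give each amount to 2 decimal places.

thiamine hydrochloride 36.12 mg; monosodium phosphate 17.74 g; dipotassium phosphate 11.74 g

Scale factor = 4300 mL / 2000 mL = 2.15.
thiamine hydrochloride: 16.8 mg × (4300 mL / 2000 mL) = 36.12 mg
monosodium phosphate: 8.25 g × (4300 mL / 2000 mL) = 17.74 g
dipotassium phosphate: 5.46 g × (4300 mL / 2000 mL) = 11.74 g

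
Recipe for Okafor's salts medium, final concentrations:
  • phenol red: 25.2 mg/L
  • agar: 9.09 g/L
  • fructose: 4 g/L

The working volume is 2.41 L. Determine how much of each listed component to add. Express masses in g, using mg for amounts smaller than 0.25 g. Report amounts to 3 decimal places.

phenol red 60.732 mg; agar 21.907 g; fructose 9.640 g

Working volume: 2.41 L.
phenol red: 25.2 mg/L × 2.41 L = 60.732 mg
agar: 9.09 g/L × 2.41 L = 21.907 g
fructose: 4 g/L × 2.41 L = 9.640 g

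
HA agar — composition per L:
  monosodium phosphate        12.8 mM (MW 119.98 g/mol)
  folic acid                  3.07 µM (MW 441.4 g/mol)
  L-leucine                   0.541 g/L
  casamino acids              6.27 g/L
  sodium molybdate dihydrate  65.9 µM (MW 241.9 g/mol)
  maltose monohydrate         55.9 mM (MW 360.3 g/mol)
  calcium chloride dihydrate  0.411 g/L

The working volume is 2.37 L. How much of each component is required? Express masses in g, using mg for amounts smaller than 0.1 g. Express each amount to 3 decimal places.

monosodium phosphate 3.640 g; folic acid 3.212 mg; L-leucine 1.282 g; casamino acids 14.860 g; sodium molybdate dihydrate 37.781 mg; maltose monohydrate 47.734 g; calcium chloride dihydrate 0.974 g

Scale factor relative to 1 L: 2.37.
monosodium phosphate: 12.8 mmol/L × 119.98 g/mol × 2.37 L ÷ 1000 = 3.640 g
folic acid: 3.07 µmol/L × 441.4 g/mol × 2.37 L ÷ 1000 = 3.212 mg
L-leucine: 0.541 g/L × 2.37 L = 1.282 g
casamino acids: 6.27 g/L × 2.37 L = 14.860 g
sodium molybdate dihydrate: 65.9 µmol/L × 241.9 g/mol × 2.37 L ÷ 1000 = 37.781 mg
maltose monohydrate: 55.9 mmol/L × 360.3 g/mol × 2.37 L ÷ 1000 = 47.734 g
calcium chloride dihydrate: 0.411 g/L × 2.37 L = 0.974 g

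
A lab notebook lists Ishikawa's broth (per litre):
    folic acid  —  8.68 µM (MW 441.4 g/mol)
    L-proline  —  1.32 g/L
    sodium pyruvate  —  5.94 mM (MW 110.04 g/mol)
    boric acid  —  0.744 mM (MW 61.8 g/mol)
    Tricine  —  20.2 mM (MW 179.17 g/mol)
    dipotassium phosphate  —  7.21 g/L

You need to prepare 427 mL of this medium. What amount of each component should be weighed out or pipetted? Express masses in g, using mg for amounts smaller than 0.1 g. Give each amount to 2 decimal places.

folic acid 1.64 mg; L-proline 0.56 g; sodium pyruvate 0.28 g; boric acid 19.63 mg; Tricine 1.55 g; dipotassium phosphate 3.08 g

Working volume: 427 mL = 0.427 L.
folic acid: 8.68 µmol/L × 441.4 g/mol × 0.427 L ÷ 1000 = 1.64 mg
L-proline: 1.32 g/L × 0.427 L = 0.56 g
sodium pyruvate: 5.94 mmol/L × 110.04 g/mol × 0.427 L ÷ 1000 = 0.28 g
boric acid: 0.744 mmol/L × 61.8 mg/mmol × 0.427 L = 19.63 mg
Tricine: 20.2 mmol/L × 179.17 g/mol × 0.427 L ÷ 1000 = 1.55 g
dipotassium phosphate: 7.21 g/L × 0.427 L = 3.08 g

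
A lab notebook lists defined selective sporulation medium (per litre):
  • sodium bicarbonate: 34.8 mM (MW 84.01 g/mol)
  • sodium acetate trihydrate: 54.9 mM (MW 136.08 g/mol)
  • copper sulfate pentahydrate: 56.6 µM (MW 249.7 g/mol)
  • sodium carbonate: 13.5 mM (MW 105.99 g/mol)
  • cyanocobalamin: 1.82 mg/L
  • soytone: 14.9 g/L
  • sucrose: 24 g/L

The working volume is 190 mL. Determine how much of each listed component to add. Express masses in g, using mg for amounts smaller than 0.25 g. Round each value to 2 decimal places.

sodium bicarbonate 0.56 g; sodium acetate trihydrate 1.42 g; copper sulfate pentahydrate 2.69 mg; sodium carbonate 0.27 g; cyanocobalamin 0.35 mg; soytone 2.83 g; sucrose 4.56 g

Scale factor relative to 1 L: 0.19.
sodium bicarbonate: 34.8 mmol/L × 84.01 g/mol × 0.19 L ÷ 1000 = 0.56 g
sodium acetate trihydrate: 54.9 mmol/L × 136.08 g/mol × 0.19 L ÷ 1000 = 1.42 g
copper sulfate pentahydrate: 56.6 µmol/L × 249.7 g/mol × 0.19 L ÷ 1000 = 2.69 mg
sodium carbonate: 13.5 mmol/L × 105.99 g/mol × 0.19 L ÷ 1000 = 0.27 g
cyanocobalamin: 1.82 mg/L × 0.19 L = 0.35 mg
soytone: 14.9 g/L × 0.19 L = 2.83 g
sucrose: 24 g/L × 0.19 L = 4.56 g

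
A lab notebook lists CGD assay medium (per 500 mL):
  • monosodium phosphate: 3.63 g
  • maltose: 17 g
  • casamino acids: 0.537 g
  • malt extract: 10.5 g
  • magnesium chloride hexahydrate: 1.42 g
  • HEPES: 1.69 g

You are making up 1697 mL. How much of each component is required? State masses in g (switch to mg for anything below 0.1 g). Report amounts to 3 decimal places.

monosodium phosphate 12.320 g; maltose 57.698 g; casamino acids 1.823 g; malt extract 35.637 g; magnesium chloride hexahydrate 4.819 g; HEPES 5.736 g

Ratio of target to recipe volume: 1697 / 500 = 3.394.
monosodium phosphate: 3.63 g × (1697 mL / 500 mL) = 12.320 g
maltose: 17 g × (1697 mL / 500 mL) = 57.698 g
casamino acids: 0.537 g × (1697 mL / 500 mL) = 1.823 g
malt extract: 10.5 g × (1697 mL / 500 mL) = 35.637 g
magnesium chloride hexahydrate: 1.42 g × (1697 mL / 500 mL) = 4.819 g
HEPES: 1.69 g × (1697 mL / 500 mL) = 5.736 g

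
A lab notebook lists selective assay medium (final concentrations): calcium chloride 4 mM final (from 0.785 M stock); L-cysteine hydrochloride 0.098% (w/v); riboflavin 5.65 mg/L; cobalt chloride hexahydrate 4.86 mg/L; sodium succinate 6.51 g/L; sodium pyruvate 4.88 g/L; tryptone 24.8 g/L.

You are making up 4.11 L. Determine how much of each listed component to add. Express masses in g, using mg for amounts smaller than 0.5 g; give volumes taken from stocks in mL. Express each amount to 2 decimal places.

Scale factor relative to 1 L: 4.11.
calcium chloride: C1V1 = C2V2 → 4 mM × 4110 mL ÷ 785 mM = 20.94 mL
L-cysteine hydrochloride: 0.098 g per 100 mL × 4110 mL ÷ 100 = 4.03 g
riboflavin: 5.65 mg/L × 4.11 L = 23.22 mg
cobalt chloride hexahydrate: 4.86 mg/L × 4.11 L = 19.97 mg
sodium succinate: 6.51 g/L × 4.11 L = 26.76 g
sodium pyruvate: 4.88 g/L × 4.11 L = 20.06 g
tryptone: 24.8 g/L × 4.11 L = 101.93 g

calcium chloride 20.94 mL; L-cysteine hydrochloride 4.03 g; riboflavin 23.22 mg; cobalt chloride hexahydrate 19.97 mg; sodium succinate 26.76 g; sodium pyruvate 20.06 g; tryptone 101.93 g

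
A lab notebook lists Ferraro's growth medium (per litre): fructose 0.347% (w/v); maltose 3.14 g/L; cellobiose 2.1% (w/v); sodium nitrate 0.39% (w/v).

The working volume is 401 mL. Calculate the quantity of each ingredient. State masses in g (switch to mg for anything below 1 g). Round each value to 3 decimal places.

Working volume: 401 mL = 0.401 L.
fructose: 0.347% w/v = 3.47 g/L → 3.47 × 0.401 L = 1.391 g
maltose: 3.14 g/L × 0.401 L = 1.259 g
cellobiose: 2.1 g per 100 mL × 401 mL ÷ 100 = 8.421 g
sodium nitrate: 0.39 g per 100 mL × 401 mL ÷ 100 = 1.564 g

fructose 1.391 g; maltose 1.259 g; cellobiose 8.421 g; sodium nitrate 1.564 g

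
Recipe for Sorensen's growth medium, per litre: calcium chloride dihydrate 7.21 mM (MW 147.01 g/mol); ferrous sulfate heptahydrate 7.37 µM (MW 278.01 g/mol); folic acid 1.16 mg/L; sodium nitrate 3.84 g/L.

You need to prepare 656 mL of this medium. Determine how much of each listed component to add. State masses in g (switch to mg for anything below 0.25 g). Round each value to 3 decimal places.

calcium chloride dihydrate 0.695 g; ferrous sulfate heptahydrate 1.344 mg; folic acid 0.761 mg; sodium nitrate 2.519 g

Target volume = 656 mL = 0.656 L.
calcium chloride dihydrate: 7.21 mmol/L × 147.01 g/mol × 0.656 L ÷ 1000 = 0.695 g
ferrous sulfate heptahydrate: 7.37 µmol/L × 278.01 g/mol × 0.656 L ÷ 1000 = 1.344 mg
folic acid: 1.16 mg/L × 0.656 L = 0.761 mg
sodium nitrate: 3.84 g/L × 0.656 L = 2.519 g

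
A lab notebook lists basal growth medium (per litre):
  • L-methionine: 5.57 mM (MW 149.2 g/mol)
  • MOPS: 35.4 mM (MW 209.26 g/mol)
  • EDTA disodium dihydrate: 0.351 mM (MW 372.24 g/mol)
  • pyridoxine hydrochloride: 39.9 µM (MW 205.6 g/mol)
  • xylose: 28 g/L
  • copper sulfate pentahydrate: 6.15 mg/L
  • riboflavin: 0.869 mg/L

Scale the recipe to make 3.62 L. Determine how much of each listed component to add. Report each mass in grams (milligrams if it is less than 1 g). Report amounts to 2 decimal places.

L-methionine 3.01 g; MOPS 26.82 g; EDTA disodium dihydrate 472.98 mg; pyridoxine hydrochloride 29.70 mg; xylose 101.36 g; copper sulfate pentahydrate 22.26 mg; riboflavin 3.15 mg

Working volume: 3.62 L.
L-methionine: 5.57 mmol/L × 149.2 g/mol × 3.62 L ÷ 1000 = 3.01 g
MOPS: 35.4 mmol/L × 209.26 g/mol × 3.62 L ÷ 1000 = 26.82 g
EDTA disodium dihydrate: 0.351 mmol/L × 372.24 mg/mmol × 3.62 L = 472.98 mg
pyridoxine hydrochloride: 39.9 µmol/L × 205.6 g/mol × 3.62 L ÷ 1000 = 29.70 mg
xylose: 28 g/L × 3.62 L = 101.36 g
copper sulfate pentahydrate: 6.15 mg/L × 3.62 L = 22.26 mg
riboflavin: 0.869 mg/L × 3.62 L = 3.15 mg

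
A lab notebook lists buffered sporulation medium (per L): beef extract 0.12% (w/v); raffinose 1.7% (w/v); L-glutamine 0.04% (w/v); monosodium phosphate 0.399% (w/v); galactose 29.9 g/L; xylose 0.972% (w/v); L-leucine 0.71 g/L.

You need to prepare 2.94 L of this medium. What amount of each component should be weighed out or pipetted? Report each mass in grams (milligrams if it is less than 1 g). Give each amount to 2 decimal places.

beef extract 3.53 g; raffinose 49.98 g; L-glutamine 1.18 g; monosodium phosphate 11.73 g; galactose 87.91 g; xylose 28.58 g; L-leucine 2.09 g

Working volume: 2.94 L.
beef extract: 0.12% w/v = 1.2 g/L → 1.2 × 2.94 L = 3.53 g
raffinose: 1.7 g per 100 mL × 2940 mL ÷ 100 = 49.98 g
L-glutamine: 0.04% w/v = 0.4 g/L → 0.4 × 2.94 L = 1.18 g
monosodium phosphate: 0.399 g per 100 mL × 2940 mL ÷ 100 = 11.73 g
galactose: 29.9 g/L × 2.94 L = 87.91 g
xylose: 0.972 g per 100 mL × 2940 mL ÷ 100 = 28.58 g
L-leucine: 0.71 g/L × 2.94 L = 2.09 g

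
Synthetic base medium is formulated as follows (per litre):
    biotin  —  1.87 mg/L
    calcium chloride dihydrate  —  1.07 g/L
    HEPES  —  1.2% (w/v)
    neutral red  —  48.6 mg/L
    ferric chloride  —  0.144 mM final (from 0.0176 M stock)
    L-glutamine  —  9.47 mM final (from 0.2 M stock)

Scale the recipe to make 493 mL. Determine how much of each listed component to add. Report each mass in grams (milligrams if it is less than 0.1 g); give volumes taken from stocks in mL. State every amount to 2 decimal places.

biotin 0.92 mg; calcium chloride dihydrate 0.53 g; HEPES 5.92 g; neutral red 23.96 mg; ferric chloride 4.03 mL; L-glutamine 23.34 mL

Scale factor relative to 1 L: 0.493.
biotin: 1.87 mg/L × 0.493 L = 0.92 mg
calcium chloride dihydrate: 1.07 g/L × 0.493 L = 0.53 g
HEPES: 1.2 g per 100 mL × 493 mL ÷ 100 = 5.92 g
neutral red: 48.6 mg/L × 0.493 L = 23.96 mg
ferric chloride: dilute stock: 0.144 mM × 493 mL ÷ 17.6 mM = 4.03 mL
L-glutamine: V = C2·V2/C1 = 9.47 mM × 493 mL ÷ 200 mM = 23.34 mL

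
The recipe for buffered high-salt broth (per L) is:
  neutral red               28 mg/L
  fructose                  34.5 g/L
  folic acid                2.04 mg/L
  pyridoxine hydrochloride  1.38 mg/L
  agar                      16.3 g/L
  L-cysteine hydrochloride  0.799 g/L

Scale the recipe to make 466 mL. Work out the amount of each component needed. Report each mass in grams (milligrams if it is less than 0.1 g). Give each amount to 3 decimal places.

Target volume = 466 mL = 0.466 L.
neutral red: 28 mg/L × 0.466 L = 13.048 mg
fructose: 34.5 g/L × 0.466 L = 16.077 g
folic acid: 2.04 mg/L × 0.466 L = 0.951 mg
pyridoxine hydrochloride: 1.38 mg/L × 0.466 L = 0.643 mg
agar: 16.3 g/L × 0.466 L = 7.596 g
L-cysteine hydrochloride: 0.799 g/L × 0.466 L = 0.372 g

neutral red 13.048 mg; fructose 16.077 g; folic acid 0.951 mg; pyridoxine hydrochloride 0.643 mg; agar 7.596 g; L-cysteine hydrochloride 0.372 g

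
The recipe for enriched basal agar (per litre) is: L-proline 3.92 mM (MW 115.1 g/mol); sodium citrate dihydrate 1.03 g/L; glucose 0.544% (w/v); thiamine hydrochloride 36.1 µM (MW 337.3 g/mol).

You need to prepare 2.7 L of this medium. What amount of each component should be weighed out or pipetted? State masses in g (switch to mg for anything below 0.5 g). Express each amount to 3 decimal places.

L-proline 1.218 g; sodium citrate dihydrate 2.781 g; glucose 14.688 g; thiamine hydrochloride 32.877 mg

Working volume: 2.7 L.
L-proline: 3.92 mmol/L × 115.1 g/mol × 2.7 L ÷ 1000 = 1.218 g
sodium citrate dihydrate: 1.03 g/L × 2.7 L = 2.781 g
glucose: 0.544% w/v = 5.44 g/L → 5.44 × 2.7 L = 14.688 g
thiamine hydrochloride: 36.1 µmol/L × 337.3 g/mol × 2.7 L ÷ 1000 = 32.877 mg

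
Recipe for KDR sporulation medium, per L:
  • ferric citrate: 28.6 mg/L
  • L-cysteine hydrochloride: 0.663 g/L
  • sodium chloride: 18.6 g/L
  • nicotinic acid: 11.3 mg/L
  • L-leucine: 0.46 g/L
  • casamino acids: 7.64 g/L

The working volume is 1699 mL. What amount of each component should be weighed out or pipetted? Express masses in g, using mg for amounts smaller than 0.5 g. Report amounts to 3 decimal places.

Working volume: 1699 mL = 1.699 L.
ferric citrate: 28.6 mg/L × 1.699 L = 48.591 mg
L-cysteine hydrochloride: 0.663 g/L × 1.699 L = 1.126 g
sodium chloride: 18.6 g/L × 1.699 L = 31.601 g
nicotinic acid: 11.3 mg/L × 1.699 L = 19.199 mg
L-leucine: 0.46 g/L × 1.699 L = 0.782 g
casamino acids: 7.64 g/L × 1.699 L = 12.980 g

ferric citrate 48.591 mg; L-cysteine hydrochloride 1.126 g; sodium chloride 31.601 g; nicotinic acid 19.199 mg; L-leucine 0.782 g; casamino acids 12.980 g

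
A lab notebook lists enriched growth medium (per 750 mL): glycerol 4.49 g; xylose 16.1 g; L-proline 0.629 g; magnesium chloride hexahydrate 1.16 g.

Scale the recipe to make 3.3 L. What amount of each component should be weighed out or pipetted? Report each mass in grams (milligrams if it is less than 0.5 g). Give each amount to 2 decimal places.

glycerol 19.76 g; xylose 70.84 g; L-proline 2.77 g; magnesium chloride hexahydrate 5.10 g

Ratio of target to recipe volume: 3300 / 750 = 4.4.
glycerol: 4.49 g × (3300 mL / 750 mL) = 19.76 g
xylose: 16.1 g × (3300 mL / 750 mL) = 70.84 g
L-proline: 0.629 g × (3300 mL / 750 mL) = 2.77 g
magnesium chloride hexahydrate: 1.16 g × (3300 mL / 750 mL) = 5.10 g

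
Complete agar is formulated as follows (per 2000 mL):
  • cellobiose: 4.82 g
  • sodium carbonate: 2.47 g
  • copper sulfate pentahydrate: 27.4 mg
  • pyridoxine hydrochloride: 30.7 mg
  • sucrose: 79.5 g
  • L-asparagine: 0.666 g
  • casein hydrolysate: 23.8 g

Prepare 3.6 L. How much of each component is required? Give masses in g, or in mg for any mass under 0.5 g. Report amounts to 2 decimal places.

Scale factor = 3600 mL / 2000 mL = 1.8.
cellobiose: 4.82 g × (3600 mL / 2000 mL) = 8.68 g
sodium carbonate: 2.47 g × (3600 mL / 2000 mL) = 4.45 g
copper sulfate pentahydrate: 27.4 mg × (3600 mL / 2000 mL) = 49.32 mg
pyridoxine hydrochloride: 30.7 mg × (3600 mL / 2000 mL) = 55.26 mg
sucrose: 79.5 g × (3600 mL / 2000 mL) = 143.10 g
L-asparagine: 0.666 g × (3600 mL / 2000 mL) = 1.20 g
casein hydrolysate: 23.8 g × (3600 mL / 2000 mL) = 42.84 g

cellobiose 8.68 g; sodium carbonate 4.45 g; copper sulfate pentahydrate 49.32 mg; pyridoxine hydrochloride 55.26 mg; sucrose 143.10 g; L-asparagine 1.20 g; casein hydrolysate 42.84 g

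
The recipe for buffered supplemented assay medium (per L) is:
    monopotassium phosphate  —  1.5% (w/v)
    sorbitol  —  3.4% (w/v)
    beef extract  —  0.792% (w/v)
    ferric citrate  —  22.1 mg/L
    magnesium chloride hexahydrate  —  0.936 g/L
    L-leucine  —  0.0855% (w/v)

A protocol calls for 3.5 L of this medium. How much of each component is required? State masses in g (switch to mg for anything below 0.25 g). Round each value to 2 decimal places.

Scale factor relative to 1 L: 3.5.
monopotassium phosphate: 1.5 g per 100 mL × 3500 mL ÷ 100 = 52.50 g
sorbitol: 3.4 g per 100 mL × 3500 mL ÷ 100 = 119.00 g
beef extract: 0.792 g per 100 mL × 3500 mL ÷ 100 = 27.72 g
ferric citrate: 22.1 mg/L × 3.5 L = 77.35 mg
magnesium chloride hexahydrate: 0.936 g/L × 3.5 L = 3.28 g
L-leucine: 0.0855% w/v = 0.855 g/L → 0.855 × 3.5 L = 2.99 g

monopotassium phosphate 52.50 g; sorbitol 119.00 g; beef extract 27.72 g; ferric citrate 77.35 mg; magnesium chloride hexahydrate 3.28 g; L-leucine 2.99 g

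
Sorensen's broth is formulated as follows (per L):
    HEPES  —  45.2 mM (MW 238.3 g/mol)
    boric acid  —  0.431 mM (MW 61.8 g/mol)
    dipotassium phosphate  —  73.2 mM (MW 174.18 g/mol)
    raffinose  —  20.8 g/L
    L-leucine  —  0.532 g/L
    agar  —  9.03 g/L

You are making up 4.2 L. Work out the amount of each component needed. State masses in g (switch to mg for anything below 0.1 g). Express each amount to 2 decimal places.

Scale factor relative to 1 L: 4.2.
HEPES: 45.2 mmol/L × 238.3 g/mol × 4.2 L ÷ 1000 = 45.24 g
boric acid: 0.431 mmol/L × 61.8 g/mol × 4.2 L ÷ 1000 = 0.11 g
dipotassium phosphate: 73.2 mmol/L × 174.18 g/mol × 4.2 L ÷ 1000 = 53.55 g
raffinose: 20.8 g/L × 4.2 L = 87.36 g
L-leucine: 0.532 g/L × 4.2 L = 2.23 g
agar: 9.03 g/L × 4.2 L = 37.93 g

HEPES 45.24 g; boric acid 0.11 g; dipotassium phosphate 53.55 g; raffinose 87.36 g; L-leucine 2.23 g; agar 37.93 g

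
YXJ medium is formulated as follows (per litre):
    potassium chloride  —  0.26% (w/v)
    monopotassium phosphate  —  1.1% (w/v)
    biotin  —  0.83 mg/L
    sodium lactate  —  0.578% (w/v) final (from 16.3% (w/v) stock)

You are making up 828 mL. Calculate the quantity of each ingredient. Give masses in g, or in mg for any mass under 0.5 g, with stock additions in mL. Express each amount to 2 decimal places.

Scale factor relative to 1 L: 0.828.
potassium chloride: 0.26% w/v = 2.6 g/L → 2.6 × 0.828 L = 2.15 g
monopotassium phosphate: 1.1% w/v = 11 g/L → 11 × 0.828 L = 9.11 g
biotin: 0.83 mg/L × 0.828 L = 0.69 mg
sodium lactate: V = C2·V2/C1 = 0.578% ÷ 16.3% × 828 mL = 29.36 mL

potassium chloride 2.15 g; monopotassium phosphate 9.11 g; biotin 0.69 mg; sodium lactate 29.36 mL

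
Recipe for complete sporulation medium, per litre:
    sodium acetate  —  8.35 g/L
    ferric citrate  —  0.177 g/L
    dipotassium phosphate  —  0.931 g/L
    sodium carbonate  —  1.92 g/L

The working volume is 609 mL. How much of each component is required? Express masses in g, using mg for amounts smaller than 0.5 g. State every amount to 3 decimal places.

Scale factor relative to 1 L: 0.609.
sodium acetate: 8.35 g/L × 0.609 L = 5.085 g
ferric citrate: 0.177 g/L × 0.609 L = 0.107793 g = 107.793 mg
dipotassium phosphate: 0.931 g/L × 0.609 L = 0.567 g
sodium carbonate: 1.92 g/L × 0.609 L = 1.169 g

sodium acetate 5.085 g; ferric citrate 107.793 mg; dipotassium phosphate 0.567 g; sodium carbonate 1.169 g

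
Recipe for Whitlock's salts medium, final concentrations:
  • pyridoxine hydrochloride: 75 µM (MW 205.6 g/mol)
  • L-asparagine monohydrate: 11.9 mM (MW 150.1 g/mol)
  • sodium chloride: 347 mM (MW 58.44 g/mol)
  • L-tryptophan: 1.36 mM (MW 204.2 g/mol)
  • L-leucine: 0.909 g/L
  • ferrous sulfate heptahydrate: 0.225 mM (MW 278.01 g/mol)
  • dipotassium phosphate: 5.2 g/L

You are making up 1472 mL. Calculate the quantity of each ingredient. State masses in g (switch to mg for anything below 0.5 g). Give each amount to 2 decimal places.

pyridoxine hydrochloride 22.70 mg; L-asparagine monohydrate 2.63 g; sodium chloride 29.85 g; L-tryptophan 408.79 mg; L-leucine 1.34 g; ferrous sulfate heptahydrate 92.08 mg; dipotassium phosphate 7.65 g

Scale factor relative to 1 L: 1.472.
pyridoxine hydrochloride: 75 µmol/L × 205.6 g/mol × 1.472 L ÷ 1000 = 22.70 mg
L-asparagine monohydrate: 11.9 mmol/L × 150.1 g/mol × 1.472 L ÷ 1000 = 2.63 g
sodium chloride: 347 mmol/L × 58.44 g/mol × 1.472 L ÷ 1000 = 29.85 g
L-tryptophan: 1.36 mmol/L × 204.2 mg/mmol × 1.472 L = 408.79 mg
L-leucine: 0.909 g/L × 1.472 L = 1.34 g
ferrous sulfate heptahydrate: 0.225 mmol/L × 278.01 mg/mmol × 1.472 L = 92.08 mg
dipotassium phosphate: 5.2 g/L × 1.472 L = 7.65 g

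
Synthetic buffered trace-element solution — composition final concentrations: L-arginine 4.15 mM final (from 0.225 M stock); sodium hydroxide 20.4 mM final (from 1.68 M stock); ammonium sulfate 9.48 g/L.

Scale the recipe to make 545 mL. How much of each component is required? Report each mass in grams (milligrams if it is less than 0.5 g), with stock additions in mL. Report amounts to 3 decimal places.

L-arginine 10.052 mL; sodium hydroxide 6.618 mL; ammonium sulfate 5.167 g

Target volume = 545 mL = 0.545 L.
L-arginine: V = C2·V2/C1 = 4.15 mM × 545 mL ÷ 225 mM = 10.052 mL
sodium hydroxide: V = C2·V2/C1 = 20.4 mM × 545 mL ÷ 1680 mM = 6.618 mL
ammonium sulfate: 9.48 g/L × 0.545 L = 5.167 g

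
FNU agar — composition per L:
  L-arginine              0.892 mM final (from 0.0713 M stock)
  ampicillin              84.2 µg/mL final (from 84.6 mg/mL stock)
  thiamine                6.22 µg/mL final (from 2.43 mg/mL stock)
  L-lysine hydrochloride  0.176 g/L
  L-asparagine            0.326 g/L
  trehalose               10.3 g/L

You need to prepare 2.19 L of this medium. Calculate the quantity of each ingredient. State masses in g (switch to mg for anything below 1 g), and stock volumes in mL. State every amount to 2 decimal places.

Working volume: 2.19 L.
L-arginine: dilute stock: 0.892 mM × 2190 mL ÷ 71.3 mM = 27.40 mL
ampicillin: dilute stock: 84.2 µg/mL × 2190 mL ÷ 84600 µg/mL = 2.18 mL
thiamine: V = C2·V2/C1 = 6.22 µg/mL × 2190 mL ÷ 2430 µg/mL = 5.61 mL
L-lysine hydrochloride: 0.176 g/L × 2.19 L = 0.38544 g = 385.44 mg
L-asparagine: 0.326 g/L × 2.19 L = 0.71394 g = 713.94 mg
trehalose: 10.3 g/L × 2.19 L = 22.56 g

L-arginine 27.40 mL; ampicillin 2.18 mL; thiamine 5.61 mL; L-lysine hydrochloride 385.44 mg; L-asparagine 713.94 mg; trehalose 22.56 g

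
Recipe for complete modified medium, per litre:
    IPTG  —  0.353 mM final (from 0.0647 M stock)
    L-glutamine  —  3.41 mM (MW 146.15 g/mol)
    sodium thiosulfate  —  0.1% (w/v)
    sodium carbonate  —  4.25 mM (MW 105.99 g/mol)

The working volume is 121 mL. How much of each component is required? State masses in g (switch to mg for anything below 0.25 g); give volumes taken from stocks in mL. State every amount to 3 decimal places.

Working volume: 121 mL = 0.121 L.
IPTG: dilute stock: 0.353 mM × 121 mL ÷ 64.7 mM = 0.660 mL
L-glutamine: 3.41 mmol/L × 146.15 mg/mmol × 0.121 L = 60.303 mg
sodium thiosulfate: 0.1% w/v = 1 g/L → 1 × 0.121 L = 0.121 g = 121.000 mg
sodium carbonate: 4.25 mmol/L × 105.99 mg/mmol × 0.121 L = 54.505 mg

IPTG 0.660 mL; L-glutamine 60.303 mg; sodium thiosulfate 121.000 mg; sodium carbonate 54.505 mg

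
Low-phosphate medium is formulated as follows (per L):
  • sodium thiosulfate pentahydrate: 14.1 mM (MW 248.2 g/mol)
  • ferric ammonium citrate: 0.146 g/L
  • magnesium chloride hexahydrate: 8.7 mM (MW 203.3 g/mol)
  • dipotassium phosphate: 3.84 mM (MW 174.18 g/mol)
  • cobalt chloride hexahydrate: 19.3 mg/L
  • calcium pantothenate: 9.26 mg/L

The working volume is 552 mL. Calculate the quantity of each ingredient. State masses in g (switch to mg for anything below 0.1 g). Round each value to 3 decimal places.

Target volume = 552 mL = 0.552 L.
sodium thiosulfate pentahydrate: 14.1 mmol/L × 248.2 g/mol × 0.552 L ÷ 1000 = 1.932 g
ferric ammonium citrate: 0.146 g/L × 0.552 L = 0.080592 g = 80.592 mg
magnesium chloride hexahydrate: 8.7 mmol/L × 203.3 g/mol × 0.552 L ÷ 1000 = 0.976 g
dipotassium phosphate: 3.84 mmol/L × 174.18 g/mol × 0.552 L ÷ 1000 = 0.369 g
cobalt chloride hexahydrate: 19.3 mg/L × 0.552 L = 10.654 mg
calcium pantothenate: 9.26 mg/L × 0.552 L = 5.112 mg

sodium thiosulfate pentahydrate 1.932 g; ferric ammonium citrate 80.592 mg; magnesium chloride hexahydrate 0.976 g; dipotassium phosphate 0.369 g; cobalt chloride hexahydrate 10.654 mg; calcium pantothenate 5.112 mg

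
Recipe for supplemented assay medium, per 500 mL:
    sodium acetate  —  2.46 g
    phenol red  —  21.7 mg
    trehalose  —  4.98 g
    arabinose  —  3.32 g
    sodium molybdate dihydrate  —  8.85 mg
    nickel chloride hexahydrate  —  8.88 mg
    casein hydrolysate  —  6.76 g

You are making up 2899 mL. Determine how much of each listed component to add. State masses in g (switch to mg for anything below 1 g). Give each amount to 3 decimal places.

sodium acetate 14.263 g; phenol red 125.817 mg; trehalose 28.874 g; arabinose 19.249 g; sodium molybdate dihydrate 51.312 mg; nickel chloride hexahydrate 51.486 mg; casein hydrolysate 39.194 g

Scale factor = 2899 mL / 500 mL = 5.798.
sodium acetate: 2.46 g × (2899 mL / 500 mL) = 14.263 g
phenol red: 21.7 mg × (2899 mL / 500 mL) = 125.817 mg
trehalose: 4.98 g × (2899 mL / 500 mL) = 28.874 g
arabinose: 3.32 g × (2899 mL / 500 mL) = 19.249 g
sodium molybdate dihydrate: 8.85 mg × (2899 mL / 500 mL) = 51.312 mg
nickel chloride hexahydrate: 8.88 mg × (2899 mL / 500 mL) = 51.486 mg
casein hydrolysate: 6.76 g × (2899 mL / 500 mL) = 39.194 g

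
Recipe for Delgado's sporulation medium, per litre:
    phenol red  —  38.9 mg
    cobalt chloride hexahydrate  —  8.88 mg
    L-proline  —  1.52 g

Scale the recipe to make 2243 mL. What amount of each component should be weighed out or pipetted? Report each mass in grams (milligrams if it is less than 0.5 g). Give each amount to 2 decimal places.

phenol red 87.25 mg; cobalt chloride hexahydrate 19.92 mg; L-proline 3.41 g

Scale factor = 2243 mL / 1000 mL = 2.243.
phenol red: 38.9 mg × (2243 mL / 1000 mL) = 87.25 mg
cobalt chloride hexahydrate: 8.88 mg × (2243 mL / 1000 mL) = 19.92 mg
L-proline: 1.52 g × (2243 mL / 1000 mL) = 3.41 g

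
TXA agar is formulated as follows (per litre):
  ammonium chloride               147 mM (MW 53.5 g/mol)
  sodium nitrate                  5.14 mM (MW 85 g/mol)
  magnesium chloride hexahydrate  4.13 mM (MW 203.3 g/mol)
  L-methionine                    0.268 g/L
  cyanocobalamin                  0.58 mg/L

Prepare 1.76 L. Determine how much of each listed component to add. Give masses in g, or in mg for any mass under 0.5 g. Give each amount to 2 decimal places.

ammonium chloride 13.84 g; sodium nitrate 0.77 g; magnesium chloride hexahydrate 1.48 g; L-methionine 471.68 mg; cyanocobalamin 1.02 mg

Scale factor relative to 1 L: 1.76.
ammonium chloride: 147 mmol/L × 53.5 g/mol × 1.76 L ÷ 1000 = 13.84 g
sodium nitrate: 5.14 mmol/L × 85 g/mol × 1.76 L ÷ 1000 = 0.77 g
magnesium chloride hexahydrate: 4.13 mmol/L × 203.3 g/mol × 1.76 L ÷ 1000 = 1.48 g
L-methionine: 0.268 g/L × 1.76 L = 0.47168 g = 471.68 mg
cyanocobalamin: 0.58 mg/L × 1.76 L = 1.02 mg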